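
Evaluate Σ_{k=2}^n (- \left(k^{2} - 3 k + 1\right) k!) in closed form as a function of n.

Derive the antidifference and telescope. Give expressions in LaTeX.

S(n) = - n^{2} n! + 2 n n! + 3 n! - 4

Compute t_(k+1)/t_k: get (k**3 - 2*k - 1)/(k**2 - 3*k + 1).
A = k + 1, B = 1, C = k**2 - 3*k + 1.
Solve (k + 1)·f(k+1) − (1)·f(k) = k**2 - 3*k + 1.
Degrees (1,0,2) ⇒ d ≤ 1.
Solve for f: f(k) = k - 4 (degree 1 ≤ 1).
Then R = B(k−1)f/C = (k - 4)/(k**2 - 3*k + 1), so s_k = R(k)·t_k = -(k - 4)*factorial(k).
Δs = -(k**2 - 3*k + 1)*factorial(k), as required.
Evaluate: s_(n+1) = -(n - 3)*factorial(n + 1); subtract s_(2) = 4 ⇒ S(n) = -n**2*factorial(n) + 2*n*factorial(n) + 3*factorial(n) - 4.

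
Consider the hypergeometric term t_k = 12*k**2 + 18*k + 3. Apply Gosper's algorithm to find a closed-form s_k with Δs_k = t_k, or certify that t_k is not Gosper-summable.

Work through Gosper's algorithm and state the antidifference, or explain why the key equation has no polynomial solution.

Ratio r(k) = (4*k**2 + 14*k + 11)/(4*k**2 + 6*k + 1).
A = 1, B = 1, C = k**2 + 3*k/2 + 1/4.
Solve (1)·f(k+1) − (1)·f(k) = k**2 + 3*k/2 + 1/4.
From deg A=0, deg B=0, deg C=2: d=3.
Solving with deg f ≤ 3: f(k) = k*(4*k**2 + 3*k - 4)/12.
R(k) = B(k−1)·f(k)/C(k) = k*(4*k**2 + 3*k - 4)/(3*(4*k**2 + 6*k + 1)); s_k = R·t_k = k*(4*k**2 + 3*k - 4).
Verify: 12*k**2 + 18*k + 3 matches t_k.

s_k = k*(4*k**2 + 3*k - 4)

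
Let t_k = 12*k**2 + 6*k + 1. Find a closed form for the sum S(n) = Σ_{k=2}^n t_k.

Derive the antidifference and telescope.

S(n) = 4*n**3 + 9*n**2 + 6*n - 19

Compute t_(k+1)/t_k: get (12*k**2 + 30*k + 19)/(12*k**2 + 6*k + 1).
So A=1 and B=1, with C=k**2 + k/2 + 1/12.
Solve (1)·f(k+1) − (1)·f(k) = k**2 + k/2 + 1/12.
From deg A=0, deg B=0, deg C=2: d=3.
A polynomial solution: f(k) = k**2*(4*k - 3)/12.
Then R = B(k−1)f/C = k**2*(4*k - 3)/(12*k**2 + 6*k + 1), so s_k = R(k)·t_k = k**2*(4*k - 3).
Δs = 12*k**2 + 6*k + 1, as required.
Σ_(k=2)^n t_k = s_(n+1) − s_(2) = (4*n**3 + 9*n**2 + 6*n + 1) − (20), i.e. 4*n**3 + 9*n**2 + 6*n - 19.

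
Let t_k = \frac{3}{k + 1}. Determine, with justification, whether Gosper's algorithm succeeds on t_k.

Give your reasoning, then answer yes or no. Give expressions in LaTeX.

r(k) = (k + 1)/(k + 2) after simplifying.
So A=k + 1 and B=k + 2, with C=1.
Key eq: (k + 1)·f(k+1) = (k + 1)·f(k) + (1).
Bound: deg f ≤ 0.
Write f(k) = c0. Then LHS − RHS = -1, requiring -1 = 0: contradictory. No certificate.

No — key equation has no polynomial f.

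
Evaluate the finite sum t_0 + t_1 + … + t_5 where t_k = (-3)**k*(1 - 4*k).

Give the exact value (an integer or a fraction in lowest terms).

Σ = 3646

t_(k+1)/t_k = 3*(-4*k - 3)/(4*k - 1).
Normal form (A,B,C) = (-3, 1, k - 1/4).
Solve (-3)·f(k+1) − (1)·f(k) = k - 1/4.
Degrees (0,0,1) ⇒ d ≤ 1.
Solving with deg f ≤ 1: f(k) = -(k - 1)/4.
Certificate R = B(k−1)f/C = -(k - 1)/(4*k - 1) gives s_k = (-3)**k*(k - 1).
Verify: (-3)**k*(1 - 4*k) matches t_k.
Sum = s_(6) − s_(0); s_(6) = 3645, s_(0) = -1 ⇒ 3646.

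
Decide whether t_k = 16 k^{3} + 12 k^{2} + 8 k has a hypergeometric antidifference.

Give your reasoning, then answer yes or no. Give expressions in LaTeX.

Step 1: r(k) = (4*k**3 + 15*k**2 + 20*k + 9)/(k*(4*k**2 + 3*k + 2)).
A = 1, B = 1, C = k**3 + 3*k**2/4 + k/2.
Need (1)·f(k+1) − (1)·f(k) = k**3 + 3*k**2/4 + k/2.
Bound: deg f ≤ 4.
Solve for f: f(k) = k*(k - 1)*(2*k**2 + 1)/8 (degree 4 ≤ 4).
Certificate R = B(k−1)f/C = (k - 1)*(2*k**2 + 1)/(2*(4*k**2 + 3*k + 2)) gives s_k = 2*k*(2*k**3 - 2*k**2 + k - 1).
Check: Δs_k = 4*k*(4*k**2 + 3*k + 2). ✓

Yes. s_k = 2 k \left(2 k^{3} - 2 k^{2} + k - 1\right).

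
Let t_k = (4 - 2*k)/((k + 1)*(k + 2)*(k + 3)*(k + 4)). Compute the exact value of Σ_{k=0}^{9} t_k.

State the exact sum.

Σ = 295/1716

The ratio is (k - 1)*(k + 1)/((k - 2)*(k + 5)).
A = k + 1, B = k + 5, C = k - 2.
Key eq: (k + 1)·f(k+1) = (k + 4)·f(k) + (k - 2).
From deg A=1, deg B=1, deg C=1: d=3.
Solving with deg f ≤ 3: f(k) = -k*(k**2 + 6*k + 17)/12.
Certificate R = B(k−1)f/C = -k*(k + 4)*(k**2 + 6*k + 17)/(12*(k - 2)) gives s_k = k*(k**2 + 6*k + 17)/(6*(k + 1)*(k + 2)*(k + 3)).
Check: Δs_k = 2*(2 - k)/(k**4 + 10*k**3 + 35*k**2 + 50*k + 24). ✓
Σ_(k=0)^(9) t_k = s_(10) − s_(0) = 295/1716 − (0) = 295/1716.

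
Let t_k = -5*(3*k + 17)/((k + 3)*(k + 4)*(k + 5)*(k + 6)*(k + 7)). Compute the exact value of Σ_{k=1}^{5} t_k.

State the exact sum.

Σ = -47/1512

r(k) = (k + 3)*(3*k + 20)/((k + 8)*(3*k + 17)) after simplifying.
Gosper form: A/B · C(k+1)/C(k) with A=k + 3, B=k + 8, C=k + 17/3.
Key eq: (k + 3)·f(k+1) = (k + 7)·f(k) + (k + 17/3).
deg f ≤ 4 (via 1,1,1).
Solving with deg f ≤ 4: f(k) = k*(k + 5)*(k**2 + 13*k + 54)/216.
Get s_k = R·t_k = 5*k*(-k**2 - 13*k - 54)/(72*(k**3 + 13*k**2 + 54*k + 72)) with R(k) = B(k−1)f(k)/C(k) = k*(k + 5)*(k + 7)*(k**2 + 13*k + 54)/(72*(3*k + 17)).
Δs = 5*(-3*k - 17)/(k**5 + 25*k**4 + 245*k**3 + 1175*k**2 + 2754*k + 2520), as required.
Evaluate s at k=6 and k=1: -7/108 and -17/504; difference -47/1512.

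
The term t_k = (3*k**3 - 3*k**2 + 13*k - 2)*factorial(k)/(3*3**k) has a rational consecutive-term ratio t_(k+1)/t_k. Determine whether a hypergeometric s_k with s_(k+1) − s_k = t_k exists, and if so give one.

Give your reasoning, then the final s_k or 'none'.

s_k = (3*k**2 - 3*k + 1)*factorial(k)/3**k

t_(k+1)/t_k = (3*k**4 + 9*k**3 + 22*k**2 + 27*k + 11)/(3*(3*k**3 - 3*k**2 + 13*k - 2)).
Factor: A=k/3 + 1/3; B=1; C=k**3 - k**2 + 13*k/3 - 2/3.
Set up (k/3 + 1/3)·f(k+1) − (1)·f(k) − (k**3 - k**2 + 13*k/3 - 2/3) = 0.
d = 2 from the (1,0,3) case.
Match coefficients ⇒ f(k) = 3*k**2 - 3*k + 1.
R(k) = B(k−1)·f(k)/C(k) = 3*(3*k**2 - 3*k + 1)/(3*k**3 - 3*k**2 + 13*k - 2); s_k = R·t_k = (3*k**2 - 3*k + 1)*factorial(k)/3**k.
s_(k+1) − s_k = (3*k**3 - 3*k**2 + 13*k - 2)*factorial(k)/(3*3**k) = t_k.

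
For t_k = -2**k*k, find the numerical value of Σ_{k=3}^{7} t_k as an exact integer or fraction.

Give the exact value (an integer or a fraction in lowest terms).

r(k) = 2 + 2/k after simplifying.
Gosper form: A/B · C(k+1)/C(k) with A=2, B=1, C=k.
Solve (2)·f(k+1) − (1)·f(k) = k.
d = 1 from the (0,0,1) case.
Coefficient equations give f(k) = k - 2.
So s_k = (B(k−1)f/C)·t_k = ((k - 2)/k)·t_k = 2**k*(2 - k).
Check: Δs_k = -2**k*k. ✓
Evaluate s at k=8 and k=3: -1536 and -8; difference -1528.

Σ = -1528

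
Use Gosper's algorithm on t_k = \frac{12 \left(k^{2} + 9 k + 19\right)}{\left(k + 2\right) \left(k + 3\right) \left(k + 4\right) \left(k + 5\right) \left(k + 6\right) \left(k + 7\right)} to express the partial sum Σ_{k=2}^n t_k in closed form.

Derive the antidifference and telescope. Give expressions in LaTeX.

S(n) = \frac{n^{3} + 15 n^{2} + 71 n - 87}{48 \left(n^{3} + 15 n^{2} + 71 n + 105\right)}

t_(k+1)/t_k = (k + 2)*(9*k + (k + 1)**2 + 28)/((k + 8)*(k**2 + 9*k + 19)).
Take A(k)=k + 2, B(k)=k + 8, C(k)=k**2 + 9*k + 19.
Set up (k + 2)·f(k+1) − (k + 7)·f(k) − (k**2 + 9*k + 19) = 0.
Degrees (1,1,2) ⇒ d ≤ 5.
Coefficient equations give f(k) = k*(k + 3)*(k + 5)*(k**2 + 12*k + 44)/144.
R(k) = B(k−1)·f(k)/C(k) = k*(k + 3)*(k + 5)*(k + 7)*(k**2 + 12*k + 44)/(144*(k**2 + 9*k + 19)); s_k = R·t_k = k*(k**2 + 12*k + 44)/(12*(k**3 + 12*k**2 + 44*k + 48)).
Check: Δs_k = 12*(k**2 + 9*k + 19)/(k**6 + 27*k**5 + 295*k**4 + 1665*k**3 + 5104*k**2 + 8028*k + 5040). ✓
s_(n+1) = (n**3 + 15*n**2 + 71*n + 57)/(12*(n**3 + 15*n**2 + 71*n + 105)) and s_(2) = 1/16, so S(n) = (n**3 + 15*n**2 + 71*n - 87)/(48*(n**3 + 15*n**2 + 71*n + 105)).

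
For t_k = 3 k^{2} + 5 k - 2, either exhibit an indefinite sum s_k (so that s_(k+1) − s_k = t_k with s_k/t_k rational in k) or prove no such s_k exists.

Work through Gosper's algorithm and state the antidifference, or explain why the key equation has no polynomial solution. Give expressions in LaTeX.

s_k = k \left(k^{2} + k - 4\right)

r(k) = (3*k**2 + 11*k + 6)/(3*k**2 + 5*k - 2) after simplifying.
Gosper form: A/B · C(k+1)/C(k) with A=1, B=1, C=k**2 + 5*k/3 - 2/3.
f must satisfy (1)·f(k+1) − (1)·f(k) = k**2 + 5*k/3 - 2/3.
Bound: deg f ≤ 3.
Solving with deg f ≤ 3: f(k) = k*(k**2 + k - 4)/3.
R(k) = B(k−1)·f(k)/C(k) = k*(k**2 + k - 4)/((k + 2)*(3*k - 1)); s_k = R·t_k = k*(k**2 + k - 4).
Verify: 3*k**2 + 5*k - 2 matches t_k.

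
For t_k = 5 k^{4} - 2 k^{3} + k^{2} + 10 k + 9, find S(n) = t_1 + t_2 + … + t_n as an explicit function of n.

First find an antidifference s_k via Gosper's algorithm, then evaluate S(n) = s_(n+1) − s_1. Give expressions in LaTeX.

r(k) = (5*k**4 + 18*k**3 + 25*k**2 + 26*k + 23)/(5*k**4 - 2*k**3 + k**2 + 10*k + 9) after simplifying.
Gosper form: A/B · C(k+1)/C(k) with A=1, B=1, C=k**4 - 2*k**3/5 + k**2/5 + 2*k + 9/5.
Set up (1)·f(k+1) − (1)·f(k) − (k**4 - 2*k**3/5 + k**2/5 + 2*k + 9/5) = 0.
From deg A=0, deg B=0, deg C=4: d=5.
Solve for f: f(k) = k*(k**4 - 3*k**3 + 3*k**2 + 4*k + 4)/5 (degree 5 ≤ 5).
So s_k = (B(k−1)f/C)·t_k = (k*(k**4 - 3*k**3 + 3*k**2 + 4*k + 4)/(5*k**4 - 2*k**3 + k**2 + 10*k + 9))·t_k = k*(k**4 - 3*k**3 + 3*k**2 + 4*k + 4).
Verify: 5*k**4 - 2*k**3 + k**2 + 10*k + 9 matches t_k.
Σ_(k=1)^n t_k = s_(n+1) − s_(1) = (n**5 + 2*n**4 + n**3 + 5*n**2 + 14*n + 9) − (9), i.e. n*(n**4 + 2*n**3 + n**2 + 5*n + 14).

S(n) = n \left(n^{4} + 2 n^{3} + n^{2} + 5 n + 14\right)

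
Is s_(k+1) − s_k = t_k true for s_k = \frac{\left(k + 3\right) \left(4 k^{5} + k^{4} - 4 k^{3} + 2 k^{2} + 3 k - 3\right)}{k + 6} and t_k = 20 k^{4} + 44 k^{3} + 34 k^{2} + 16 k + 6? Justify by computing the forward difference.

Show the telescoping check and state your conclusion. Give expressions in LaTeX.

s_(k+1) = (4*k**6 + 37*k**5 + 124*k**4 + 196*k**3 + 163*k**2 + 79*k + 12)/(k + 7)
s_(k+1) − s_k = (20*k**6 + 256*k**5 + 957*k**4 + 1400*k**3 + 988*k**2 + 453*k + 135)/(k**2 + 13*k + 42)
(s_(k+1) − s_k) − t_k = 3*(-16*k**5 - 163*k**4 - 302*k**3 - 218*k**2 - 99*k - 39)/(k**2 + 13*k + 42)

Invalid: residual \frac{3 \left(- 16 k^{5} - 163 k^{4} - 302 k^{3} - 218 k^{2} - 99 k - 39\right)}{k^{2} + 13 k + 42} ≠ 0.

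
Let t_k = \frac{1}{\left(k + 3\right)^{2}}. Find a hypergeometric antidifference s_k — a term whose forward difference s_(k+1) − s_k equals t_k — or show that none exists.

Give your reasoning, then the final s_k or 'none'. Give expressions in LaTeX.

Compute t_(k+1)/t_k: get (k + 3)**2/(k + 4)**2.
Factor: A=k**2 + 6*k + 9; B=k**2 + 8*k + 16; C=1.
f must satisfy (k**2 + 6*k + 9)·f(k+1) − (k**2 + 6*k + 9)·f(k) = 1.
d = 0 from the (2,2,0) case.
Put f(k) = c0: A·f(k+1) − B(k−1)·f(k) − C = -1; need -1 = 0 — inconsistent ⇒ no f, not summable.

none (Gosper's algorithm certifies no s_k)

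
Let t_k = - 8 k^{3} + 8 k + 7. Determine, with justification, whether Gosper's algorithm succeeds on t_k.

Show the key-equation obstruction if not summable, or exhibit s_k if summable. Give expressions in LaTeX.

t_(k+1)/t_k = (8*k - 8*(k + 1)**3 + 15)/(-8*k**3 + 8*k + 7).
Take A(k)=1, B(k)=1, C(k)=k**3 - k - 7/8.
Key eq: (1)·f(k+1) = (1)·f(k) + (k**3 - k - 7/8).
d = 4 from the (0,0,3) case.
Solve for f: f(k) = k*(2*k**3 - 4*k**2 - 2*k - 3)/8 (degree 4 ≤ 4).
Get s_k = R·t_k = k*(-2*k**3 + 4*k**2 + 2*k + 3) with R(k) = B(k−1)f(k)/C(k) = k*(2*k**3 - 4*k**2 - 2*k - 3)/(8*k**3 - 8*k - 7).
Check: Δs_k = -8*k**3 + 8*k + 7. ✓

Yes. s_k = k \left(- 2 k^{3} + 4 k^{2} + 2 k + 3\right).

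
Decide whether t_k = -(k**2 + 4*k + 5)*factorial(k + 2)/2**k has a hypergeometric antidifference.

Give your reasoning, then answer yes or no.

The ratio is (k + 3)*(4*k + (k + 1)**2 + 9)/(2*(k**2 + 4*k + 5)).
Take A(k)=k/2 + 3/2, B(k)=1, C(k)=k**2 + 4*k + 5.
Key eq: (k/2 + 3/2)·f(k+1) = (1)·f(k) + (k**2 + 4*k + 5).
Bound: deg f ≤ 1.
Coefficient equations give f(k) = 2*(k + 2).
Then R = B(k−1)f/C = 2*(k + 2)/(k**2 + 4*k + 5), so s_k = R(k)·t_k = -2**(1 - k)*(k + 2)*factorial(k + 2).
Check: Δs_k = -(k**2 + 4*k + 5)*factorial(k + 2)/2**k. ✓

Yes. s_k = -2**(1 - k)*(k + 2)*factorial(k + 2).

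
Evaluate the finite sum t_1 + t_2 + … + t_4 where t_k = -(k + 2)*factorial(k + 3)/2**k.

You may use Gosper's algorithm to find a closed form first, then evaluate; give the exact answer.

Ratio r(k) = (k + 3)*(k + 4)/(2*(k + 2)).
Normal form (A,B,C) = (k/2 + 2, 1, k + 2).
Need (k/2 + 2)·f(k+1) − (1)·f(k) = k + 2.
From deg A=1, deg B=0, deg C=1: d=0.
A polynomial solution: f(k) = 2.
Certificate R = B(k−1)f/C = 2/(k + 2) gives s_k = -2**(1 - k)*factorial(k + 3).
Δs = -(k + 2)*factorial(k + 3)/2**k, as required.
Evaluate s at k=5 and k=1: -2520 and -24; difference -2496.

Σ = -2496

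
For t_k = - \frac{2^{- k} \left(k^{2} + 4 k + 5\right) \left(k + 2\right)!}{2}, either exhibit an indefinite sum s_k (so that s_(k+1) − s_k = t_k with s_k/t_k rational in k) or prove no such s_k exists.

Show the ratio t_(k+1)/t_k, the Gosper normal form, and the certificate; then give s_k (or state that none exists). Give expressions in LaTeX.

s_k = - 2^{- k} \left(k + 2\right) \left(k + 2\right)!

Compute t_(k+1)/t_k: get (k + 3)*(4*k + (k + 1)**2 + 9)/(2*(k**2 + 4*k + 5)).
Normal form (A,B,C) = (k/2 + 3/2, 1, k**2 + 4*k + 5).
Set up (k/2 + 3/2)·f(k+1) − (1)·f(k) − (k**2 + 4*k + 5) = 0.
d = 1 from the (1,0,2) case.
A polynomial solution: f(k) = 2*(k + 2).
R(k) = B(k−1)·f(k)/C(k) = 2*(k + 2)/(k**2 + 4*k + 5); s_k = R·t_k = -(k + 2)*factorial(k + 2)/2**k.
Δs = -(k**2 + 4*k + 5)*factorial(k + 2)/(2*2**k), as required.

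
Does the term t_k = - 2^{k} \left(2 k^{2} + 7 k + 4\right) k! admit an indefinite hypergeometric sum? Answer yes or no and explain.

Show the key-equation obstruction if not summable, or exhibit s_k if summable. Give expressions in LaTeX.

Step 1: r(k) = 2*(2*k**3 + 13*k**2 + 24*k + 13)/(2*k**2 + 7*k + 4).
So A=2*k + 2 and B=1, with C=k**2 + 7*k/2 + 2.
f must satisfy (2*k + 2)·f(k+1) − (1)·f(k) = k**2 + 7*k/2 + 2.
Bound: deg f ≤ 1.
A polynomial solution: f(k) = (k + 2)/2.
Certificate R = B(k−1)f/C = (k + 2)/(2*k**2 + 7*k + 4) gives s_k = -2**k*(k + 2)*factorial(k).
s_(k+1) − s_k = -2**k*(2*k**2 + 7*k + 4)*factorial(k) = t_k.

Yes. s_k = - 2^{k} \left(k + 2\right) k!.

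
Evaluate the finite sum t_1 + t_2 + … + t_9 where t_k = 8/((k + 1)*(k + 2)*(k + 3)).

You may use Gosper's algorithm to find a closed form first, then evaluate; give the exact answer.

Σ = 7/11

t_(k+1)/t_k = (k + 1)/(k + 4).
A = k + 1, B = k + 4, C = 1.
Need (k + 1)·f(k+1) − (k + 3)·f(k) = 1.
Degrees (1,1,0) ⇒ d ≤ 2.
Coefficient equations give f(k) = k*(k + 3)/4.
R(k) = B(k−1)·f(k)/C(k) = k*(k + 3)**2/4; s_k = R·t_k = 2*k*(k + 3)/((k + 1)*(k + 2)).
Verify: 8/(k**3 + 6*k**2 + 11*k + 6) matches t_k.
Σ_(k=1)^(9) t_k = s_(10) − s_(1) = 65/33 − (4/3) = 7/11.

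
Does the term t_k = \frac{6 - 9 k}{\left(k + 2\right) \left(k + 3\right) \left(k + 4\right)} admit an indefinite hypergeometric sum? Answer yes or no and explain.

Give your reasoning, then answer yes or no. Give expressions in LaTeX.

Yes. s_k = - \frac{k \left(k - 4\right)}{\left(k + 2\right) \left(k + 3\right)}.

t_(k+1)/t_k = (k + 2)*(3*k + 1)/((k + 5)*(3*k - 2)).
Normal form (A,B,C) = (k + 2, k + 5, k - 2/3).
Key eq: (k + 2)·f(k+1) = (k + 4)·f(k) + (k - 2/3).
From deg A=1, deg B=1, deg C=1: d=2.
Solving with deg f ≤ 2: f(k) = k*(k - 4)/9.
Then R = B(k−1)f/C = k*(k - 4)*(k + 4)/(3*(3*k - 2)), so s_k = R(k)·t_k = -k*(k - 4)/((k + 2)*(k + 3)).
Check: Δs_k = 3*(2 - 3*k)/(k**3 + 9*k**2 + 26*k + 24). ✓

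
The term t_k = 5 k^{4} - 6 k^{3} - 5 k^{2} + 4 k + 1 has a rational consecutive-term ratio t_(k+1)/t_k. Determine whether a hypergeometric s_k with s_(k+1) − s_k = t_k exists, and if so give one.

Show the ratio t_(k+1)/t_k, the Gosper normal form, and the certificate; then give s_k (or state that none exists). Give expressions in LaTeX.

s_k = k \left(k^{4} - 4 k^{3} + 3 k^{2} + 3 k - 2\right)

Compute t_(k+1)/t_k: get (5*k**4 + 14*k**3 + 7*k**2 - 4*k - 1)/(5*k**4 - 6*k**3 - 5*k**2 + 4*k + 1).
Factor: A=1; B=1; C=k**4 - 6*k**3/5 - k**2 + 4*k/5 + 1/5.
Solve (1)·f(k+1) − (1)·f(k) = k**4 - 6*k**3/5 - k**2 + 4*k/5 + 1/5.
Bound: deg f ≤ 5.
Solve for f: f(k) = k*(k - 2)*(k**3 - 2*k**2 - k + 1)/5 (degree 5 ≤ 5).
Get s_k = R·t_k = k*(k**4 - 4*k**3 + 3*k**2 + 3*k - 2) with R(k) = B(k−1)f(k)/C(k) = k*(k - 2)*(k**3 - 2*k**2 - k + 1)/(5*k**4 - 6*k**3 - 5*k**2 + 4*k + 1).
s_(k+1) − s_k = 5*k**4 - 6*k**3 - 5*k**2 + 4*k + 1 = t_k.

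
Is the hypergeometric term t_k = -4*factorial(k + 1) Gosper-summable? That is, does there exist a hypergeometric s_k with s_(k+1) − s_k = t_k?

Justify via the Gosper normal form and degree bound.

No — t_k has no hypergeometric antidifference.

Ratio r(k) = k + 2.
A = k + 2, B = 1, C = 1.
Key eq: (k + 2)·f(k+1) = (1)·f(k) + (1).
d = -1 from the (1,0,0) case.
Negative degree bound (-1): no f exists, t_k not Gosper-summable.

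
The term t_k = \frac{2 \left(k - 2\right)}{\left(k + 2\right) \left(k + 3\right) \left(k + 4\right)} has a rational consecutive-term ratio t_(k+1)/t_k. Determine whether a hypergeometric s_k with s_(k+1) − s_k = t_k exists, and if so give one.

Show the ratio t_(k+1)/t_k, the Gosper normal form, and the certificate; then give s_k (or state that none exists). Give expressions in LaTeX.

s_k = - \frac{2 k}{\left(k + 2\right) \left(k + 3\right)}

t_(k+1)/t_k = (k - 1)*(k + 2)/((k - 2)*(k + 5)).
A = k + 2, B = k + 5, C = k - 2.
f must satisfy (k + 2)·f(k+1) − (k + 4)·f(k) = k - 2.
d = 2 from the (1,1,1) case.
A polynomial solution: f(k) = -k.
Then R = B(k−1)f/C = -k*(k + 4)/(k - 2), so s_k = R(k)·t_k = -2*k/((k + 2)*(k + 3)).
Check: Δs_k = 2*(k - 2)/(k**3 + 9*k**2 + 26*k + 24). ✓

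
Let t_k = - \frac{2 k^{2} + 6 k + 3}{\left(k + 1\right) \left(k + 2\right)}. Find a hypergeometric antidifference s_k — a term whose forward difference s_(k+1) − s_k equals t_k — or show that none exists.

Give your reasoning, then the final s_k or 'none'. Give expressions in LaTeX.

s_k = \frac{k \left(- 2 k - 1\right)}{k + 1}

Compute t_(k+1)/t_k: get (k + 1)*(6*k + 2*(k + 1)**2 + 9)/((k + 3)*(2*k**2 + 6*k + 3)).
Normal form (A,B,C) = (k + 1, k + 3, k**2 + 3*k + 3/2).
Set up (k + 1)·f(k+1) − (k + 2)·f(k) − (k**2 + 3*k + 3/2) = 0.
From deg A=1, deg B=1, deg C=2: d=2.
A polynomial solution: f(k) = k*(2*k + 1)/2.
R(k) = B(k−1)·f(k)/C(k) = k*(k + 2)*(2*k + 1)/(2*k**2 + 6*k + 3); s_k = R·t_k = k*(-2*k - 1)/(k + 1).
s_(k+1) − s_k = (-2*k**2 - 6*k - 3)/(k**2 + 3*k + 2) = t_k.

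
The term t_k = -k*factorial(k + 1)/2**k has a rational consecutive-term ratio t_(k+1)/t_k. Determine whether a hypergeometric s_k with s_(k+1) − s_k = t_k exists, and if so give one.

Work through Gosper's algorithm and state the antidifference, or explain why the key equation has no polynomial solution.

The ratio is (k + 1)*(k + 2)/(2*k).
Factor: A=k/2 + 1; B=1; C=k.
Set up (k/2 + 1)·f(k+1) − (1)·f(k) − (k) = 0.
Degrees (1,0,1) ⇒ d ≤ 0.
Solving with deg f ≤ 0: f(k) = 2.
Then R = B(k−1)f/C = 2/k, so s_k = R(k)·t_k = -2**(1 - k)*factorial(k + 1).
s_(k+1) − s_k = -k*factorial(k + 1)/2**k = t_k.

s_k = -2**(1 - k)*factorial(k + 1)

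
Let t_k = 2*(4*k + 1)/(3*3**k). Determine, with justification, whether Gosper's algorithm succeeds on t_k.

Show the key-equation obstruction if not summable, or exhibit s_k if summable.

Yes. s_k = (-4*k - 3)/3**k.

t_(k+1)/t_k = (4*k + 5)/(3*(4*k + 1)).
Gosper form: A/B · C(k+1)/C(k) with A=1/3, B=1, C=k + 1/4.
Set up (1/3)·f(k+1) − (1)·f(k) − (k + 1/4) = 0.
Degrees (0,0,1) ⇒ d ≤ 1.
Coefficient equations give f(k) = -3*(4*k + 3)/8.
R(k) = B(k−1)·f(k)/C(k) = -3*(4*k + 3)/(2*(4*k + 1)); s_k = R·t_k = (-4*k - 3)/3**k.
Verify: 2*(4*k + 1)/(3*3**k) matches t_k.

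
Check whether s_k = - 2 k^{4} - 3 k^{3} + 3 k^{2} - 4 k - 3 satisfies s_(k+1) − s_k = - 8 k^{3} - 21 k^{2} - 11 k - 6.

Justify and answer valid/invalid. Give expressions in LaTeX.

Valid — Δs_k = t_k.

s_(k+1) = -2*k**4 - 11*k**3 - 18*k**2 - 15*k - 9
s_(k+1) − s_k = -8*k**3 - 21*k**2 - 11*k - 6
(s_(k+1) − s_k) − t_k = 0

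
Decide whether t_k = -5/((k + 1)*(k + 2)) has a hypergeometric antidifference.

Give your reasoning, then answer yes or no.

t_(k+1)/t_k = (k + 1)/(k + 3).
Factor: A=k + 1; B=k + 3; C=1.
Need (k + 1)·f(k+1) − (k + 2)·f(k) = 1.
Degrees (1,1,0) ⇒ d ≤ 1.
Match coefficients ⇒ f(k) = k.
Then R = B(k−1)f/C = k*(k + 2), so s_k = R(k)·t_k = -5*k/(k + 1).
Check: Δs_k = -5/(k**2 + 3*k + 2). ✓

Yes. s_k = -5*k/(k + 1).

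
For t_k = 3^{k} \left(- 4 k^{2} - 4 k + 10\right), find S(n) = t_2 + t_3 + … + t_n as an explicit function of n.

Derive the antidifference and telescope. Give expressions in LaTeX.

t_(k+1)/t_k = 3*(2*k**2 + 6*k - 1)/(2*k**2 + 2*k - 5).
Factor: A=3; B=1; C=k**2 + k - 5/2.
Solve (3)·f(k+1) − (1)·f(k) = k**2 + k - 5/2.
deg f ≤ 2 (via 0,0,2).
Match coefficients ⇒ f(k) = (k**2 - 2*k - 1)/2.
Certificate R = B(k−1)f/C = (k**2 - 2*k - 1)/(2*k**2 + 2*k - 5) gives s_k = 2*3**k*(-k**2 + 2*k + 1).
Check: Δs_k = 3**k*(-4*k**2 - 4*k + 10). ✓
Σ_(k=2)^n t_k = s_(n+1) − s_(2) = (6*3**n*(2 - n**2)) − (18), i.e. -6*3**n*n**2 + 12*3**n - 18.

S(n) = - 6 \cdot 3^{n} n^{2} + 12 \cdot 3^{n} - 18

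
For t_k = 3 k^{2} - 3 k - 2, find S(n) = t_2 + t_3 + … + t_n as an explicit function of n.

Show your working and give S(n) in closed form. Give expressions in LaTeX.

t_(k+1)/t_k = (3*k**2 + 3*k - 2)/(3*k**2 - 3*k - 2).
Normal form (A,B,C) = (1, 1, k**2 - k - 2/3).
Need (1)·f(k+1) − (1)·f(k) = k**2 - k - 2/3.
d = 3 from the (0,0,2) case.
Match coefficients ⇒ f(k) = k**2*(k - 3)/3.
So s_k = (B(k−1)f/C)·t_k = (k**2*(k - 3)/(3*k**2 - 3*k - 2))·t_k = k**2*(k - 3).
Verify: 3*k**2 - 3*k - 2 matches t_k.
Evaluate: s_(n+1) = n**3 - 3*n - 2; subtract s_(2) = -4 ⇒ S(n) = n**3 - 3*n + 2.

S(n) = n^{3} - 3 n + 2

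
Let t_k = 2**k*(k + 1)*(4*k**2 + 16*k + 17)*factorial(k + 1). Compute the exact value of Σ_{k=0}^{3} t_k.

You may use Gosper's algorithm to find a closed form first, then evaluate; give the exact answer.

Σ = 82561

The ratio is (k + 2)**2*(32*k + 8*(k + 1)**2 + 66)/((k + 1)*(4*k**2 + 16*k + 17)).
Gosper form: A/B · C(k+1)/C(k) with A=2*k + 4, B=1, C=k**3 + 5*k**2 + 33*k/4 + 17/4.
Solve (2*k + 4)·f(k+1) − (1)·f(k) = k**3 + 5*k**2 + 33*k/4 + 17/4.
From deg A=1, deg B=0, deg C=3: d=2.
Solve for f: f(k) = (2*k**2 + 3*k - 1)/4 (degree 2 ≤ 2).
Certificate R = B(k−1)f/C = (2*k**2 + 3*k - 1)/((k + 1)*(4*k**2 + 16*k + 17)) gives s_k = 2**k*(2*k**2 + 3*k - 1)*factorial(k + 1).
Δs = 2**k*(k + 1)*(4*k**2 + 16*k + 17)*factorial(k + 1), as required.
Σ_(k=0)^(3) t_k = s_(4) − s_(0) = 82560 − (-1) = 82561.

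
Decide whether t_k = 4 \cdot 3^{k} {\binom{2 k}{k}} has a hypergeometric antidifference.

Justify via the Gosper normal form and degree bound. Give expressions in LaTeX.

No — key equation has no polynomial f.

t_(k+1)/t_k = 6*(2*k + 1)/(k + 1).
Take A(k)=12*k + 6, B(k)=k + 1, C(k)=1.
Key eq: (12*k + 6)·f(k+1) = (k)·f(k) + (1).
From deg A=1, deg B=1, deg C=0: d=-1.
Negative degree bound (-1): no f exists, t_k not Gosper-summable.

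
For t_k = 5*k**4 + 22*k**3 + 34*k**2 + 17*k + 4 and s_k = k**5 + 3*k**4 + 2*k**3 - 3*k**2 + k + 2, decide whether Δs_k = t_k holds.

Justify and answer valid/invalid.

s_(k+1) = k**5 + 8*k**4 + 24*k**3 + 31*k**2 + 18*k + 6
s_(k+1) − s_k = 5*k**4 + 22*k**3 + 34*k**2 + 17*k + 4
(s_(k+1) − s_k) − t_k = 0

valid (s_(k+1) − s_k reduces to t_k)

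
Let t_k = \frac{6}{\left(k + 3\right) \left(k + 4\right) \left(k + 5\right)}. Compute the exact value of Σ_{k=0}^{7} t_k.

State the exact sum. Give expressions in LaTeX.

Σ = 5/22

Compute t_(k+1)/t_k: get (k + 3)/(k + 6).
Normal form (A,B,C) = (k + 3, k + 6, 1).
Solve (k + 3)·f(k+1) − (k + 5)·f(k) = 1.
deg f ≤ 2 (via 1,1,0).
Solving with deg f ≤ 2: f(k) = k*(k + 7)/24.
R(k) = B(k−1)·f(k)/C(k) = k*(k + 5)*(k + 7)/24; s_k = R·t_k = k*(k + 7)/(4*(k + 3)*(k + 4)).
Δs = 6/(k**3 + 12*k**2 + 47*k + 60), as required.
Telescoping: Σ = s_(8) − s_(0) = 5/22 − (0) = 5/22.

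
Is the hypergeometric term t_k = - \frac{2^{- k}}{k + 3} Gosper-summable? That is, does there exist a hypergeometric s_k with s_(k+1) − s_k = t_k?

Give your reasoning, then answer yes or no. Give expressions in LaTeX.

Step 1: r(k) = (k + 3)/(2*(k + 4)).
Normal form (A,B,C) = (k/2 + 3/2, k + 4, 1).
Key eq: (k/2 + 3/2)·f(k+1) = (k + 3)·f(k) + (1).
deg f ≤ -1 (via 1,1,0).
Bound -1 < 0, so the key equation has no polynomial solution.

No. Not Gosper-summable.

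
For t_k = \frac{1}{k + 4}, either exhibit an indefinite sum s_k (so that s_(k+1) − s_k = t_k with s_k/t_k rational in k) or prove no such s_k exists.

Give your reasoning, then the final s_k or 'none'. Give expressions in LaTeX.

no hypergeometric antidifference exists

Compute t_(k+1)/t_k: get (k + 4)/(k + 5).
Factor: A=k + 4; B=k + 5; C=1.
f must satisfy (k + 4)·f(k+1) − (k + 4)·f(k) = 1.
d = 0 from the (1,1,0) case.
Put f(k) = c0: A·f(k+1) − B(k−1)·f(k) − C = -1; need -1 = 0 — inconsistent ⇒ no f, not summable.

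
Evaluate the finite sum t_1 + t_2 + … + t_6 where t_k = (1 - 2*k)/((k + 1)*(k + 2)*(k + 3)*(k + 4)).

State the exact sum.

Σ = -23/720

r(k) = (k + 1)*(2*k + 1)/((k + 5)*(2*k - 1)) after simplifying.
Gosper form: A/B · C(k+1)/C(k) with A=k + 1, B=k + 5, C=k - 1/2.
Need (k + 1)·f(k+1) − (k + 4)·f(k) = k - 1/2.
Bound: deg f ≤ 3.
Solve for f: f(k) = -k/2 (degree 1 ≤ 3).
Then R = B(k−1)f/C = -k*(k + 4)/(2*k - 1), so s_k = R(k)·t_k = k/((k + 1)*(k + 2)*(k + 3)).
Verify: (-k*(k + 4) + (k + 1)**2)/((k + 1)*(k + 2)*(k + 3)*(k + 4)) matches t_k.
Sum = s_(7) − s_(1); s_(7) = 7/720, s_(1) = 1/24 ⇒ -23/720.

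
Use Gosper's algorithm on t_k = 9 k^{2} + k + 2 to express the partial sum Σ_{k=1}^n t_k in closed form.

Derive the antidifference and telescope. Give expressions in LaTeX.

S(n) = n \left(3 n^{2} + 5 n + 4\right)

Compute t_(k+1)/t_k: get (k + 9*(k + 1)**2 + 3)/(9*k**2 + k + 2).
A = 1, B = 1, C = k**2 + k/9 + 2/9.
Set up (1)·f(k+1) − (1)·f(k) − (k**2 + k/9 + 2/9) = 0.
From deg A=0, deg B=0, deg C=2: d=3.
A polynomial solution: f(k) = k*(3*k**2 - 4*k + 3)/9.
So s_k = (B(k−1)f/C)·t_k = (k*(3*k**2 - 4*k + 3)/(9*k**2 + k + 2))·t_k = k*(3*k**2 - 4*k + 3).
Δs = 9*k**2 + k + 2, as required.
Telescope: S(n) = s_(n+1) − s_(1) = 3*n**3 + 5*n**2 + 4*n + 2 − (2) = n*(3*n**2 + 5*n + 4).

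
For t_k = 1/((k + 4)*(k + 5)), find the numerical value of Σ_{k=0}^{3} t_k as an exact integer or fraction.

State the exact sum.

Compute t_(k+1)/t_k: get (k + 4)/(k + 6).
Gosper form: A/B · C(k+1)/C(k) with A=k + 4, B=k + 6, C=1.
Need (k + 4)·f(k+1) − (k + 5)·f(k) = 1.
d = 1 from the (1,1,0) case.
A polynomial solution: f(k) = k/4.
So s_k = (B(k−1)f/C)·t_k = (k*(k + 5)/4)·t_k = k/(4*(k + 4)).
Check: Δs_k = 1/(k**2 + 9*k + 20). ✓
Telescoping: Σ = s_(4) − s_(0) = 1/8 − (0) = 1/8.

Σ = 1/8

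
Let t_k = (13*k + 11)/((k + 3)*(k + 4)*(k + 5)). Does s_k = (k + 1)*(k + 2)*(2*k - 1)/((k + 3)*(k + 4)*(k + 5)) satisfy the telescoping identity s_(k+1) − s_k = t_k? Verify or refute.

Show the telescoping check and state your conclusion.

Invalid: residual 6*(k**2 - 6*k - 6)/(k**4 + 18*k**3 + 119*k**2 + 342*k + 360) ≠ 0.

s_(k+1) = (k + 2)*(k + 3)*(2*k + 1)/((k + 4)*(k + 5)*(k + 6))
s_(k+1) − s_k = (19*k**2 + 53*k + 30)/(k**4 + 18*k**3 + 119*k**2 + 342*k + 360)
(s_(k+1) − s_k) − t_k = 6*(k**2 - 6*k - 6)/(k**4 + 18*k**3 + 119*k**2 + 342*k + 360)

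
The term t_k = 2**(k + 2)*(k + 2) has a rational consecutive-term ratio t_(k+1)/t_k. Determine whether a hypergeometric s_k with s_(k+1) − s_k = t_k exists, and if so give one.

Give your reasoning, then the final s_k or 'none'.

The ratio is 2*(k + 3)/(k + 2).
A = 2, B = 1, C = k + 2.
Key eq: (2)·f(k+1) = (1)·f(k) + (k + 2).
deg f ≤ 1 (via 0,0,1).
Solve for f: f(k) = k (degree 1 ≤ 1).
R(k) = B(k−1)·f(k)/C(k) = k/(k + 2); s_k = R·t_k = 2**(k + 2)*k.
Δs = 2**(k + 2)*(k + 2), as required.

s_k = 2**(k + 2)*k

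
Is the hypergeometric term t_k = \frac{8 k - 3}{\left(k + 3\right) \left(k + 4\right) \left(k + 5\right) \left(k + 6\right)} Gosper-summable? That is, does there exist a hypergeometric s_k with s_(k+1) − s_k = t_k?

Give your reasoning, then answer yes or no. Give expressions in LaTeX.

Step 1: r(k) = (k + 3)*(8*k + 5)/((k + 7)*(8*k - 3)).
Normal form (A,B,C) = (k + 3, k + 7, k - 3/8).
Key eq: (k + 3)·f(k+1) = (k + 6)·f(k) + (k - 3/8).
d = 3 from the (1,1,1) case.
A polynomial solution: f(k) = k*(k**2 + 12*k - 33)/160.
R(k) = B(k−1)·f(k)/C(k) = k*(k + 6)*(k**2 + 12*k - 33)/(20*(8*k - 3)); s_k = R·t_k = k*(k**2 + 12*k - 33)/(20*(k + 3)*(k + 4)*(k + 5)).
Check: Δs_k = (8*k - 3)/(k**4 + 18*k**3 + 119*k**2 + 342*k + 360). ✓

Yes. s_k = \frac{k \left(k^{2} + 12 k - 33\right)}{20 \left(k + 3\right) \left(k + 4\right) \left(k + 5\right)}.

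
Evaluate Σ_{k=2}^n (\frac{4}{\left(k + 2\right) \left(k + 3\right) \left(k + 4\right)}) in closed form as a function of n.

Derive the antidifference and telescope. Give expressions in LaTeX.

S(n) = \frac{n^{2} + 7 n - 8}{10 \left(n^{2} + 7 n + 12\right)}

The ratio is (k + 2)/(k + 5).
A = k + 2, B = k + 5, C = 1.
Key eq: (k + 2)·f(k+1) = (k + 4)·f(k) + (1).
Bound: deg f ≤ 2.
Solve for f: f(k) = k*(k + 5)/12 (degree 2 ≤ 2).
Then R = B(k−1)f/C = k*(k + 4)*(k + 5)/12, so s_k = R(k)·t_k = k*(k + 5)/(3*(k + 2)*(k + 3)).
Verify: 4/(k**3 + 9*k**2 + 26*k + 24) matches t_k.
Evaluate: s_(n+1) = (n**2 + 7*n + 6)/(3*(n**2 + 7*n + 12)); subtract s_(2) = 7/30 ⇒ S(n) = (n**2 + 7*n - 8)/(10*(n**2 + 7*n + 12)).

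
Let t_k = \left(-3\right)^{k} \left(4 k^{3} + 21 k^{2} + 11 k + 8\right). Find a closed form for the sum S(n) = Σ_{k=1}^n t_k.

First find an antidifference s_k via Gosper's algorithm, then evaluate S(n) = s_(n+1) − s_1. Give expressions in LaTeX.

t_(k+1)/t_k = 3*(-4*k**3 - 33*k**2 - 65*k - 44)/(4*k**3 + 21*k**2 + 11*k + 8).
Take A(k)=-3, B(k)=1, C(k)=k**3 + 21*k**2/4 + 11*k/4 + 2.
Key eq: (-3)·f(k+1) = (1)·f(k) + (k**3 + 21*k**2/4 + 11*k/4 + 2).
d = 3 from the (0,0,3) case.
Solve for f: f(k) = -(k**3 + 3*k**2 - 4*k + 2)/4 (degree 3 ≤ 3).
R(k) = B(k−1)·f(k)/C(k) = -(k**3 + 3*k**2 - 4*k + 2)/(4*k**3 + 21*k**2 + 11*k + 8); s_k = R·t_k = (-3)**k*(-k**3 - 3*k**2 + 4*k - 2).
Verify: (-3)**k*(4*k**3 + 21*k**2 + 11*k + 8) matches t_k.
Telescope: S(n) = s_(n+1) − s_(1) = 3*(-3)**n*(n**3 + 6*n**2 + 5*n + 2) − (6) = 3*(-3)**n*n**3 + 18*(-3)**n*n**2 + 15*(-3)**n*n + 6*(-3)**n - 6.

S(n) = 3 \left(-3\right)^{n} n^{3} + 18 \left(-3\right)^{n} n^{2} + 15 \left(-3\right)^{n} n + 6 \left(-3\right)^{n} - 6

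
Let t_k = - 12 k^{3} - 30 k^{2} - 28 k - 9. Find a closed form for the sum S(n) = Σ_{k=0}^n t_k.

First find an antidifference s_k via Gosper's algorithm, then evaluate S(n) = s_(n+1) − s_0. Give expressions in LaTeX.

Compute t_(k+1)/t_k: get (12*k**3 + 66*k**2 + 124*k + 79)/(12*k**3 + 30*k**2 + 28*k + 9).
So A=1 and B=1, with C=k**3 + 5*k**2/2 + 7*k/3 + 3/4.
f must satisfy (1)·f(k+1) − (1)·f(k) = k**3 + 5*k**2/2 + 7*k/3 + 3/4.
Bound: deg f ≤ 4.
Solving with deg f ≤ 4: f(k) = k**2*(3*k**2 + 4*k + 2)/12.
Get s_k = R·t_k = k**2*(-3*k**2 - 4*k - 2) with R(k) = B(k−1)f(k)/C(k) = k**2*(3*k**2 + 4*k + 2)/(12*k**3 + 30*k**2 + 28*k + 9).
Check: Δs_k = -12*k**3 - 30*k**2 - 28*k - 9. ✓
Telescope: S(n) = s_(n+1) − s_(0) = -3*n**4 - 16*n**3 - 32*n**2 - 28*n - 9 − (0) = -3*n**4 - 16*n**3 - 32*n**2 - 28*n - 9.

S(n) = - 3 n^{4} - 16 n^{3} - 32 n^{2} - 28 n - 9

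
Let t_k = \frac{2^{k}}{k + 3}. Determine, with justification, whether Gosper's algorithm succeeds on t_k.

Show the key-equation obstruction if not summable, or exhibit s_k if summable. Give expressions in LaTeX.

No — negative degree bound, so no certificate f.

Step 1: r(k) = 2*(k + 3)/(k + 4).
A = 2*k + 6, B = k + 4, C = 1.
Set up (2*k + 6)·f(k+1) − (k + 3)·f(k) − (1) = 0.
Bound: deg f ≤ -1.
d = -1 < 0 ⇒ no nonzero polynomial f; not summable.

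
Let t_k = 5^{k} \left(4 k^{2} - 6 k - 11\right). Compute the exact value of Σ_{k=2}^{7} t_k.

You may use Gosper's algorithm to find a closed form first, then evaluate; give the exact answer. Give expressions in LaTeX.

Σ = 12890700

r(k) = 5*(4*k**2 + 2*k - 13)/(4*k**2 - 6*k - 11) after simplifying.
Normal form (A,B,C) = (5, 1, k**2 - 3*k/2 - 11/4).
f must satisfy (5)·f(k+1) − (1)·f(k) = k**2 - 3*k/2 - 11/4.
Bound: deg f ≤ 2.
Match coefficients ⇒ f(k) = (k**2 - 4*k + 1)/4.
So s_k = (B(k−1)f/C)·t_k = ((k**2 - 4*k + 1)/(4*k**2 - 6*k - 11))·t_k = 5**k*(k**2 - 4*k + 1).
Δs = 5**k*(4*k**2 - 6*k - 11), as required.
Telescoping: Σ = s_(8) − s_(2) = 12890625 − (-75) = 12890700.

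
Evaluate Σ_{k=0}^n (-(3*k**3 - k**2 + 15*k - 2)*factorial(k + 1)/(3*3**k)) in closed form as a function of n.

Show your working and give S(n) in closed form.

Step 1: r(k) = (k + 2)*(15*k + 3*(k + 1)**3 - (k + 1)**2 + 13)/(3*(3*k**3 - k**2 + 15*k - 2)).
Normal form (A,B,C) = (k/3 + 2/3, 1, k**3 - k**2/3 + 5*k - 2/3).
Solve (k/3 + 2/3)·f(k+1) − (1)·f(k) = k**3 - k**2/3 + 5*k - 2/3.
Degrees (1,0,3) ⇒ d ≤ 2.
Coefficient equations give f(k) = k*(3*k - 4).
Get s_k = R·t_k = -k*(3*k - 4)*factorial(k + 1)/3**k with R(k) = B(k−1)f(k)/C(k) = 3*k*(3*k - 4)/(3*k**3 - k**2 + 15*k - 2).
Check: Δs_k = -(3*k**3 - k**2 + 15*k - 2)*factorial(k + 1)/(3*3**k). ✓
Σ_(k=0)^n t_k = s_(n+1) − s_(0) = (-3**(-n - 1)*(n + 1)*(3*n - 1)*factorial(n + 2)) − (0), i.e. -3**(-n - 1)*(n + 1)*(3*n - 1)*factorial(n + 2).

S(n) = -3**(-n - 1)*(n + 1)*(3*n - 1)*factorial(n + 2)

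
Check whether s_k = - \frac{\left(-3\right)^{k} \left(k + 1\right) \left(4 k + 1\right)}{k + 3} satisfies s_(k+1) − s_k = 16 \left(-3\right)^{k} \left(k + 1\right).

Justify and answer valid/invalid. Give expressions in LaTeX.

Invalid: residual \frac{\left(-3\right)^{k} \left(- 32 k^{2} - 136 k - 98\right)}{k^{2} + 7 k + 12} ≠ 0.

s_(k+1) = 3*(-3)**k*(k + 2)*(4*k + 5)/(k + 4)
s_(k+1) − s_k = (-3)**k*(16*k**3 + 96*k**2 + 168*k + 94)/(k**2 + 7*k + 12)
(s_(k+1) − s_k) − t_k = (-3)**k*(-32*k**2 - 136*k - 98)/(k**2 + 7*k + 12)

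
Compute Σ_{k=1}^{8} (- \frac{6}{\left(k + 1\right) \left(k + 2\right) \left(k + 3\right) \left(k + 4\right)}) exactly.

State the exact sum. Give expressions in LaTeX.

Σ = -9/110

Step 1: r(k) = (k + 1)/(k + 5).
Gosper form: A/B · C(k+1)/C(k) with A=k + 1, B=k + 5, C=1.
f must satisfy (k + 1)·f(k+1) − (k + 4)·f(k) = 1.
From deg A=1, deg B=1, deg C=0: d=3.
Solving with deg f ≤ 3: f(k) = k*(k**2 + 6*k + 11)/18.
Certificate R = B(k−1)f/C = k*(k + 4)*(k**2 + 6*k + 11)/18 gives s_k = k*(-k**2 - 6*k - 11)/(3*(k + 1)*(k + 2)*(k + 3)).
Verify: -6/(k**4 + 10*k**3 + 35*k**2 + 50*k + 24) matches t_k.
Sum = s_(9) − s_(1); s_(9) = -73/220, s_(1) = -1/4 ⇒ -9/110.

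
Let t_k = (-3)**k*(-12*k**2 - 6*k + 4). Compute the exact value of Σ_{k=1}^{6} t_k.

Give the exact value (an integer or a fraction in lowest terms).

Compute t_(k+1)/t_k: get 3*(-6*k**2 - 15*k - 7)/(6*k**2 + 3*k - 2).
Normal form (A,B,C) = (-3, 1, k**2 + k/2 - 1/3).
Need (-3)·f(k+1) − (1)·f(k) = k**2 + k/2 - 1/3.
d = 2 from the (0,0,2) case.
Solving with deg f ≤ 2: f(k) = -(3*k**2 - 3*k - 1)/12.
So s_k = (B(k−1)f/C)·t_k = (-(3*k**2 - 3*k - 1)/(2*(6*k**2 + 3*k - 2)))·t_k = (-3)**k*(3*k**2 - 3*k - 1).
Δs = (-3)**k*(-12*k**2 - 6*k + 4), as required.
Evaluate s at k=7 and k=1: -273375 and 3; difference -273378.

Σ = -273378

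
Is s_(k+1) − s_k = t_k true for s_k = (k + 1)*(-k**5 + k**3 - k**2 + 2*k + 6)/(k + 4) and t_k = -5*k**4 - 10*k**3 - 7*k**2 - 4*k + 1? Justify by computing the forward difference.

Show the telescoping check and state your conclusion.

s_(k+1) = (k + 2)*(2*k - (k + 1)**5 + (k + 1)**3 - (k + 1)**2 + 8)/(k + 5)
s_(k+1) − s_k = (-5*k**6 - 43*k**5 - 107*k**4 - 123*k**3 - 82*k**2 - 20*k + 26)/(k**2 + 9*k + 20)
(s_(k+1) − s_k) − t_k = 3*(4*k**5 + 30*k**4 + 48*k**3 + 31*k**2 + 17*k + 2)/(k**2 + 9*k + 20)

Invalid: residual 3*(4*k**5 + 30*k**4 + 48*k**3 + 31*k**2 + 17*k + 2)/(k**2 + 9*k + 20) ≠ 0.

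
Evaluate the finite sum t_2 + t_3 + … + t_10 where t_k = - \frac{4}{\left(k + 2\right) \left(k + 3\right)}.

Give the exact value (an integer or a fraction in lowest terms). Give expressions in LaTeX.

Σ = -9/13

Ratio r(k) = (k + 2)/(k + 4).
Normal form (A,B,C) = (k + 2, k + 4, 1).
f must satisfy (k + 2)·f(k+1) − (k + 3)·f(k) = 1.
deg f ≤ 1 (via 1,1,0).
Coefficient equations give f(k) = k/2.
R(k) = B(k−1)·f(k)/C(k) = k*(k + 3)/2; s_k = R·t_k = -2*k/(k + 2).
Δs = -4/(k**2 + 5*k + 6), as required.
Σ_(k=2)^(10) t_k = s_(11) − s_(2) = -22/13 − (-1) = -9/13.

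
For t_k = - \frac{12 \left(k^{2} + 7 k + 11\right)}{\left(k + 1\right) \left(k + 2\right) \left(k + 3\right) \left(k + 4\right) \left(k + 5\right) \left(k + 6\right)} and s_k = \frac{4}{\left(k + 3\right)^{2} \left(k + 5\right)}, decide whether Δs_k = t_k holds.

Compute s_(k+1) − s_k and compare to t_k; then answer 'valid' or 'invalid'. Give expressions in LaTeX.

s_(k+1) = 4/((k + 4)**2*(k + 6))
s_(k+1) − s_k = 4/((k + 4)**2*(k + 6)) - 4/((k + 3)**2*(k + 5))
(s_(k+1) − s_k) − t_k = 8*(4*k**3 + 42*k**2 + 140*k + 147)/(k**8 + 28*k**7 + 334*k**6 + 2212*k**5 + 8869*k**4 + 21952*k**3 + 32556*k**2 + 26208*k + 8640)

Invalid: residual \frac{8 \left(4 k^{3} + 42 k^{2} + 140 k + 147\right)}{k^{8} + 28 k^{7} + 334 k^{6} + 2212 k^{5} + 8869 k^{4} + 21952 k^{3} + 32556 k^{2} + 26208 k + 8640} ≠ 0.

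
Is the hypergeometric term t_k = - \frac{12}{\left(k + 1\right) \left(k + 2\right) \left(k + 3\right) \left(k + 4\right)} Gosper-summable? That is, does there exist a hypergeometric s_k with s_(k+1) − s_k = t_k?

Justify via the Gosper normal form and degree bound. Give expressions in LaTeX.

Compute t_(k+1)/t_k: get (k + 1)/(k + 5).
A = k + 1, B = k + 5, C = 1.
f must satisfy (k + 1)·f(k+1) − (k + 4)·f(k) = 1.
Degrees (1,1,0) ⇒ d ≤ 3.
A polynomial solution: f(k) = k*(k**2 + 6*k + 11)/18.
Then R = B(k−1)f/C = k*(k + 4)*(k**2 + 6*k + 11)/18, so s_k = R(k)·t_k = 2*k*(-k**2 - 6*k - 11)/(3*(k + 1)*(k + 2)*(k + 3)).
Check: Δs_k = -12/(k**4 + 10*k**3 + 35*k**2 + 50*k + 24). ✓

Yes. s_k = \frac{2 k \left(- k^{2} - 6 k - 11\right)}{3 \left(k + 1\right) \left(k + 2\right) \left(k + 3\right)}.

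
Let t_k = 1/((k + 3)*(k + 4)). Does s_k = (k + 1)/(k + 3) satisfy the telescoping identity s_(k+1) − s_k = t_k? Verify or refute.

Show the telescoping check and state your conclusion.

Invalid: residual 1/(k**2 + 7*k + 12) ≠ 0.

s_(k+1) = (k + 2)/(k + 4)
s_(k+1) − s_k = 2/(k**2 + 7*k + 12)
(s_(k+1) − s_k) − t_k = 1/(k**2 + 7*k + 12)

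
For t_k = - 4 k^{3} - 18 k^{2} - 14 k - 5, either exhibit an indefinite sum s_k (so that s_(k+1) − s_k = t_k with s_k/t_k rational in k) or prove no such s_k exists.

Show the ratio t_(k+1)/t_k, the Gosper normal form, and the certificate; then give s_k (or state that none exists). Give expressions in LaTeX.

s_k = k \left(- k^{3} - 4 k^{2} + k - 1\right)

Compute t_(k+1)/t_k: get (4*k**3 + 30*k**2 + 62*k + 41)/(4*k**3 + 18*k**2 + 14*k + 5).
A = 1, B = 1, C = k**3 + 9*k**2/2 + 7*k/2 + 5/4.
Need (1)·f(k+1) − (1)·f(k) = k**3 + 9*k**2/2 + 7*k/2 + 5/4.
Degrees (0,0,3) ⇒ d ≤ 4.
Coefficient equations give f(k) = k*(k**3 + 4*k**2 - k + 1)/4.
So s_k = (B(k−1)f/C)·t_k = (k*(k**3 + 4*k**2 - k + 1)/(4*k**3 + 18*k**2 + 14*k + 5))·t_k = k*(-k**3 - 4*k**2 + k - 1).
Check: Δs_k = -4*k**3 - 18*k**2 - 14*k - 5. ✓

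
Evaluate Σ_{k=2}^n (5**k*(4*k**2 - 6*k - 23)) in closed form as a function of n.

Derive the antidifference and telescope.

S(n) = 5*5**n*n**2 - 10*5**n*n - 25*5**n + 150

r(k) = 5*(4*k**2 + 2*k - 25)/(4*k**2 - 6*k - 23) after simplifying.
Take A(k)=5, B(k)=1, C(k)=k**2 - 3*k/2 - 23/4.
f must satisfy (5)·f(k+1) − (1)·f(k) = k**2 - 3*k/2 - 23/4.
From deg A=0, deg B=0, deg C=2: d=2.
Solve for f: f(k) = (k**2 - 4*k - 2)/4 (degree 2 ≤ 2).
Certificate R = B(k−1)f/C = (k**2 - 4*k - 2)/(4*k**2 - 6*k - 23) gives s_k = 5**k*(k**2 - 4*k - 2).
Check: Δs_k = 5**k*(4*k**2 - 6*k - 23). ✓
Telescope: S(n) = s_(n+1) − s_(2) = 5**(n + 1)*(n**2 - 2*n - 5) − (-150) = 5*5**n*n**2 - 10*5**n*n - 25*5**n + 150.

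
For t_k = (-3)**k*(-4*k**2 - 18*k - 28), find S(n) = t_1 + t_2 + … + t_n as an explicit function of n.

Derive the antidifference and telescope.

S(n) = -3*(-3)**n*n**2 - 15*(-3)**n*n - 24*(-3)**n + 24

t_(k+1)/t_k = 3*(-2*k**2 - 13*k - 25)/(2*k**2 + 9*k + 14).
Gosper form: A/B · C(k+1)/C(k) with A=-3, B=1, C=k**2 + 9*k/2 + 7.
Solve (-3)·f(k+1) − (1)·f(k) = k**2 + 9*k/2 + 7.
deg f ≤ 2 (via 0,0,2).
Match coefficients ⇒ f(k) = -(k**2 + 3*k + 4)/4.
Certificate R = B(k−1)f/C = -(k**2 + 3*k + 4)/(2*(2*k**2 + 9*k + 14)) gives s_k = (-3)**k*(k**2 + 3*k + 4).
Δs = (-3)**k*(-4*k**2 - 18*k - 28), as required.
Evaluate: s_(n+1) = (-3)**(n + 1)*(n**2 + 5*n + 8); subtract s_(1) = -24 ⇒ S(n) = -3*(-3)**n*n**2 - 15*(-3)**n*n - 24*(-3)**n + 24.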